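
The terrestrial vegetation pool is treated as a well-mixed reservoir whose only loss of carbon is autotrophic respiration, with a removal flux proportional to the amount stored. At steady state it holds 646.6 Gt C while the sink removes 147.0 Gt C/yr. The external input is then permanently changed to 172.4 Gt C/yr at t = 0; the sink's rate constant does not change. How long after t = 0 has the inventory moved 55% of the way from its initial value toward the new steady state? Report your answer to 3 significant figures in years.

τ = M₀/F₀ = 646.6/147.0 = 4.399 yr.
The remaining gap fraction is e^(−t/τ); 55% covered ⇒ e^(−t/τ) = 0.450.
t = −τ ln(0.450) = 4.399 × 0.7985 = 3.512 yr.

3.51 yr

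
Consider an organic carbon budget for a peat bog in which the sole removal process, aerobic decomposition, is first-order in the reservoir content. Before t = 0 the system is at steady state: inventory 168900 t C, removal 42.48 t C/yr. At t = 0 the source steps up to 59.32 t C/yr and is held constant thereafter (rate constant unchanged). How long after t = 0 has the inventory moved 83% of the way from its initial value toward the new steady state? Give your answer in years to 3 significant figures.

τ = M₀/F₀ = 168900/42.48 = 3976 yr.
The remaining gap fraction is e^(−t/τ); 83% covered ⇒ e^(−t/τ) = 0.170.
t = −τ ln(0.170) = 3976 × 1.772 = 7045 yr.

7050 yr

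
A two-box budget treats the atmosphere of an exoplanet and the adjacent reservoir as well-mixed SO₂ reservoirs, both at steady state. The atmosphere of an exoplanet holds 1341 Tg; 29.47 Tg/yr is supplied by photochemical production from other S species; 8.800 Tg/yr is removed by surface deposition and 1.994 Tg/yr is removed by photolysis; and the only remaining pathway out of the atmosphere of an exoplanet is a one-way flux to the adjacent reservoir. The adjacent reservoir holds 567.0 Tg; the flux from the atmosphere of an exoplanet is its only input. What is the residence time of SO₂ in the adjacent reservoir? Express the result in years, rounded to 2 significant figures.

Balance the atmosphere of an exoplanet: ΣF_in = 29.470 Tg/yr.
Flux to the adjacent reservoir = ΣF_in − (8.800 + 1.994) = 18.676 Tg/yr.
At steady state the output of the adjacent reservoir equals its input, 18.676 Tg/yr.
τ = M / F = 567.0 / 18.676 = 30.36 yr.

30 yr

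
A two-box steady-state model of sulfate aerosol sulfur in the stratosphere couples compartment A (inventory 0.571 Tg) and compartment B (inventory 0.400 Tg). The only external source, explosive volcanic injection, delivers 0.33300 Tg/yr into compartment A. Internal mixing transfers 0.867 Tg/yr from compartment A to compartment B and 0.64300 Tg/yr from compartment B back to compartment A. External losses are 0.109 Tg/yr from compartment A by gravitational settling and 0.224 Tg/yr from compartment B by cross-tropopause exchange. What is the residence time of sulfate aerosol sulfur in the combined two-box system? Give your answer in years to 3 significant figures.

Residence time in the combined system uses the total inventory and the total *external* removal — internal exchanges between the two boxes cancel.
M_total = 0.571 + 0.400 = 0.97100 Tg.
ΣF_external_out = 0.109 + 0.224 = 0.33300 Tg/yr.
τ = M_total / ΣF_ext = 0.97100 / 0.33300 = 2.916 yr.

2.92 yr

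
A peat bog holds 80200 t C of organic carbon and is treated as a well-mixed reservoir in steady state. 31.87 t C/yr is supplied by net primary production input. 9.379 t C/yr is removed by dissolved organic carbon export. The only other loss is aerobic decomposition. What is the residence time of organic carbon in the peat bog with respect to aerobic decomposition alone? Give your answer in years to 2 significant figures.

3600 yr

At steady state ΣF_in = ΣF_out.
ΣF_in = 31.870 t C/yr.
Aerobic decomposition flux = ΣF_in − (9.379) = 31.870 − 9.379 = 22.49 t C/yr.
τ = M / F = 80200 / 22.49 = 3566 yr.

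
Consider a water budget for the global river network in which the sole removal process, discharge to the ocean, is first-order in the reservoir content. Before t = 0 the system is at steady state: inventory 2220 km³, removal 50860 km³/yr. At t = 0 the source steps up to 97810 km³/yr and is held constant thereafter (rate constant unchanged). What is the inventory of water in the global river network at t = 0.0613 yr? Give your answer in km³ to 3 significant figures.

3770 km³

The sink rate constant is k = F₀/M₀ = 50860/2220 = 22.91 yr⁻¹.
Solving dM/dt = F₁ − kM with M(0) = M₀ gives M(t) = F₁/k + (M₀ − F₁/k)·e^(−kt).
F₁/k = 97810/22.91 = 4269.3 km³; kt = 22.91 × 0.0613 = 1.404, e^(−kt) = 0.2455.
M(0.0613) = 4269.3 + (2220 − 4269.3) × 0.2455 = 4269.3 − 503.2 = 3766.2 km³.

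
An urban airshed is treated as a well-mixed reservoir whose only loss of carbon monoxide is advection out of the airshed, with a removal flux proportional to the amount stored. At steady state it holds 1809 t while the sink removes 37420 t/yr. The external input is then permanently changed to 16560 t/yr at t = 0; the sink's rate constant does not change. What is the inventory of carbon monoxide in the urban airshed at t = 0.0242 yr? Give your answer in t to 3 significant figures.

The sink rate constant is k = F₀/M₀ = 37420/1809 = 20.69 yr⁻¹.
Solving dM/dt = F₁ − kM with M(0) = M₀ gives M(t) = F₁/k + (M₀ − F₁/k)·e^(−kt).
F₁/k = 16560/20.69 = 800.56 t; kt = 20.69 × 0.0242 = 0.5006, e^(−kt) = 0.6062.
M(0.0242) = 800.56 + (1809 − 800.56) × 0.6062 = 800.56 + 611.3 = 1411.9 t.

1410 t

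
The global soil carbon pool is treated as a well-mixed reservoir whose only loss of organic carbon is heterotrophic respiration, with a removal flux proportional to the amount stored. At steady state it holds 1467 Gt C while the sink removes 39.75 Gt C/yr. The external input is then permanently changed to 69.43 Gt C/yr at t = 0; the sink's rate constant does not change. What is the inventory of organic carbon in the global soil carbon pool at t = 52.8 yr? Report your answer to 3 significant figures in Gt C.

τ = M₀/F₀ = 1467/39.75 = 36.91 yr; rate constant k = 1/τ.
New steady state M_∞ = F₁/k = F₁·τ = 69.43 × 36.91 = 2562.4 Gt C.
M(t) = M_∞ + (M₀ − M_∞)·e^(−t/τ); t/τ = 52.8/36.91 = 1.431, so e^(−t/τ) = 0.2391.
M(t) = 2562.4 − 1095 × 0.2391 = 2300.4 Gt C.

2300 Gt C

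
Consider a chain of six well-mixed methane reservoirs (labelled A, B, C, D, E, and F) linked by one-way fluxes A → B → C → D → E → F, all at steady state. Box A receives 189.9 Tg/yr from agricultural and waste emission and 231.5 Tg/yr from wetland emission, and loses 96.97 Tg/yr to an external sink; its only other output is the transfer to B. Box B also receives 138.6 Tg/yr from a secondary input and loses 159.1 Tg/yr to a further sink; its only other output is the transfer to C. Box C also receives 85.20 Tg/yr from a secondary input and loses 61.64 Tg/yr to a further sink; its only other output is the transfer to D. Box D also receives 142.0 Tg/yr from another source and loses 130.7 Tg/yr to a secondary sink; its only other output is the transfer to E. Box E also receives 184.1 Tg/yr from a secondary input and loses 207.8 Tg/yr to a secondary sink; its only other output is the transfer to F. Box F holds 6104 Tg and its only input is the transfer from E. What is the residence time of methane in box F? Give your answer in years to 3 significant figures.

19.4 yr

Box A: F(A→B) = (189.9 + 231.5) − 96.97 = 324.43 Tg/yr.
Box B: F(B→C) = (324.43 + 138.6) − 159.1 = 303.93 Tg/yr.
Box C: F(C→D) = (303.93 + 85.20) − 61.64 = 327.49 Tg/yr.
Box D: F(D→E) = (327.49 + 142.0) − 130.7 = 338.79 Tg/yr.
Box E: F(E→F) = (338.79 + 184.1) − 207.8 = 315.09 Tg/yr.
Box F throughput = its input = 315.09 Tg/yr; τ = 6104 / 315.09 = 19.37 yr.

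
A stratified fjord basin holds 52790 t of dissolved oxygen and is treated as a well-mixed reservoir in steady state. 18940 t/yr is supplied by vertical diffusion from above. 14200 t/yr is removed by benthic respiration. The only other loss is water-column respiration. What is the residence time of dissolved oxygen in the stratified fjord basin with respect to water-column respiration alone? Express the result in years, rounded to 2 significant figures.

At steady state ΣF_in = ΣF_out.
ΣF_in = 18940 t/yr.
Water-column respiration flux = ΣF_in − (14200) = 18940 − 14200 = 4740 t/yr.
τ = M / F = 52790 / 4740 = 11.14 yr.

11 yr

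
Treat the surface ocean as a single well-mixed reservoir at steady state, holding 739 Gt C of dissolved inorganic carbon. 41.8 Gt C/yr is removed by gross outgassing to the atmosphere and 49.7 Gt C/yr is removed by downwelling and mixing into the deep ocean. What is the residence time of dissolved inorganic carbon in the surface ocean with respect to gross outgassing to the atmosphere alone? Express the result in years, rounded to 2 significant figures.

Residence time with respect to a single sink: τ = M / F_sink.
τ = 739 / 41.8 = 17.68 yr.

18 yr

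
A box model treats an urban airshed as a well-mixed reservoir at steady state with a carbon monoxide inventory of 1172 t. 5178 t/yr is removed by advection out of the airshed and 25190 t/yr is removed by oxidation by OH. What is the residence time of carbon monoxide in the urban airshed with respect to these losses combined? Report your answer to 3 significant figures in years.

0.0386 yr

Total removal = 5178 + 25190 = 30368 t/yr.
τ = M / ΣF_out = 1172 / 30368 = 0.03859 yr.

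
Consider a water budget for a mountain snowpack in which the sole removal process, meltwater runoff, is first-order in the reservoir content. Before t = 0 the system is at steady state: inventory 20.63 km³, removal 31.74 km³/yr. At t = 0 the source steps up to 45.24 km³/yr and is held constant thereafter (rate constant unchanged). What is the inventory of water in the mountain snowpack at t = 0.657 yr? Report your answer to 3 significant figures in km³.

Residence time τ = M₀/F₀ = 0.6500 yr. The eventual steady state is M_∞ = M₀·(F₁/F₀) = 20.63 × 45.24/31.74 = 29.405 km³.
The anomaly ΔM(t) = M(t) − M_∞ decays as ΔM₀·e^(−t/τ) with ΔM₀ = 20.63 − 29.405 = −8.775 km³.
At t = 0.657 yr, e^(−t/τ) = e^(−1.011) = 0.3639, so ΔM = −3.193 km³ and M = 29.405 − 3.193 = 26.211 km³.

26.2 km³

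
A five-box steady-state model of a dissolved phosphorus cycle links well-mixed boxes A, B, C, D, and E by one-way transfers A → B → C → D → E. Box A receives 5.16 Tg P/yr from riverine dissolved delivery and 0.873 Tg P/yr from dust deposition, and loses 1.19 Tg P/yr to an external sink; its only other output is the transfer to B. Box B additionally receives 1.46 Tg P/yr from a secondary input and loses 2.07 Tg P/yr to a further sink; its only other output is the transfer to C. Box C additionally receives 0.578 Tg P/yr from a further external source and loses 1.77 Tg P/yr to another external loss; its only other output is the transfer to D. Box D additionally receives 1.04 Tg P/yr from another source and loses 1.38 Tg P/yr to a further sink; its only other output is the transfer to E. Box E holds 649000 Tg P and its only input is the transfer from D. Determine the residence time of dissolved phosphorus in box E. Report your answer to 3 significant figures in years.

240000 yr

Box A: F(A→B) = (5.16 + 0.873) − 1.19 = 4.8430 Tg P/yr.
Box B: F(B→C) = (4.8430 + 1.46) − 2.07 = 4.2330 Tg P/yr.
Box C: F(C→D) = (4.2330 + 0.578) − 1.77 = 3.0410 Tg P/yr.
Box D: F(D→E) = (3.0410 + 1.04) − 1.38 = 2.7010 Tg P/yr.
Box E throughput = its input = 2.7010 Tg P/yr; τ = 649000 / 2.7010 = 240300 yr.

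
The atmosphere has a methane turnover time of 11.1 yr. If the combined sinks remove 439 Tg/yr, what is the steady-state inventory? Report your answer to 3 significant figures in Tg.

4870 Tg

τ = M/F ⇒ M = τ × F = 11.1 × 439 = 4873 Tg.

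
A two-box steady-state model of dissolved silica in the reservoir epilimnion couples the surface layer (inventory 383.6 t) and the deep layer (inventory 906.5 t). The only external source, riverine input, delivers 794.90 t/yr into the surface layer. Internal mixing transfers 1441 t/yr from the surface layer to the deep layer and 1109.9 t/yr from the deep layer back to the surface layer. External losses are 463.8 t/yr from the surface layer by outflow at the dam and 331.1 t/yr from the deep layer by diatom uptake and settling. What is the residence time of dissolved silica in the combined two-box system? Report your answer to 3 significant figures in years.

1.62 yr

Residence time in the combined system uses the total inventory and the total *external* removal — internal exchanges between the two boxes cancel.
M_total = 383.6 + 906.5 = 1290.1 t.
ΣF_external_out = 463.8 + 331.1 = 794.90 t/yr.
τ = M_total / ΣF_ext = 1290.1 / 794.90 = 1.623 yr.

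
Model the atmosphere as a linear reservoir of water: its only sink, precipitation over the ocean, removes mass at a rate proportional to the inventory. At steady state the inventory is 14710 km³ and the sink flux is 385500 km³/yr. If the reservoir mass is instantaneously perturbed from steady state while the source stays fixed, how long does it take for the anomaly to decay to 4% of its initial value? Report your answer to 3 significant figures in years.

0.123 yr

For a linear reservoir the anomaly decays as exp(−t/τ) with τ = M/F = 14710/385500 = 0.03816 yr.
exp(−t/τ) = 0.04 ⇒ t = −τ ln(0.04) = 0.03816 × 3.219 = 0.1228 yr.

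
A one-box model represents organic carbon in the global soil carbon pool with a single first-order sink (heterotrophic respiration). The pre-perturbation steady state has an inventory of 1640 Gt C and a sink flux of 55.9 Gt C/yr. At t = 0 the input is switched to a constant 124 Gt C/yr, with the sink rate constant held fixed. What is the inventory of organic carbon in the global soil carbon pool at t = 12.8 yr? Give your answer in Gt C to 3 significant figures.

The sink rate constant is k = F₀/M₀ = 55.9/1640 = 0.03409 yr⁻¹.
Solving dM/dt = F₁ − kM with M(0) = M₀ gives M(t) = F₁/k + (M₀ − F₁/k)·e^(−kt).
F₁/k = 124/0.03409 = 3637.9 Gt C; kt = 0.03409 × 12.8 = 0.4363, e^(−kt) = 0.6464.
M(12.8) = 3637.9 + (1640 − 3637.9) × 0.6464 = 3637.9 − 1292 = 2346.4 Gt C.

2350 Gt C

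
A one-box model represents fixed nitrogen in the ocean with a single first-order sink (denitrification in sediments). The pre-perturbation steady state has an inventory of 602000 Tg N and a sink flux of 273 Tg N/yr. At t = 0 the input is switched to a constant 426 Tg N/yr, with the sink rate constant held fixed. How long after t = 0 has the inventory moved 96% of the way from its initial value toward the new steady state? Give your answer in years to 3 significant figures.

7100 yr

τ = M₀/F₀ = 602000/273 = 2205 yr.
The remaining gap fraction is e^(−t/τ); 96% covered ⇒ e^(−t/τ) = 0.0400.
t = −τ ln(0.0400) = 2205 × 3.219 = 7098 yr.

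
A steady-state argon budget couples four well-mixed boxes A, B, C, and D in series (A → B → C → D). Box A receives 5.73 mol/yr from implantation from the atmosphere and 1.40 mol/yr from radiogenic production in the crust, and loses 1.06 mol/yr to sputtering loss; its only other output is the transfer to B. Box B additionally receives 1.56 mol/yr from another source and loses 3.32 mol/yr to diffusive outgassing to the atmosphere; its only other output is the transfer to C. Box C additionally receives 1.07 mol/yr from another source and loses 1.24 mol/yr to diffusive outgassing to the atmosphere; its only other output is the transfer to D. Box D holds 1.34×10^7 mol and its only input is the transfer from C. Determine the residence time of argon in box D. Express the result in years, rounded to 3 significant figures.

Box A: F(A→B) = (5.73 + 1.40) − 1.06 = 6.0700 mol/yr.
Box B: F(B→C) = (6.0700 + 1.56) − 3.32 = 4.3100 mol/yr.
Box C: F(C→D) = (4.3100 + 1.07) − 1.24 = 4.1400 mol/yr.
Box D throughput = its input = 4.1400 mol/yr; τ = 1.34×10^7 / 4.1400 = 3.237×10^6 yr.

3.24×10^6 yr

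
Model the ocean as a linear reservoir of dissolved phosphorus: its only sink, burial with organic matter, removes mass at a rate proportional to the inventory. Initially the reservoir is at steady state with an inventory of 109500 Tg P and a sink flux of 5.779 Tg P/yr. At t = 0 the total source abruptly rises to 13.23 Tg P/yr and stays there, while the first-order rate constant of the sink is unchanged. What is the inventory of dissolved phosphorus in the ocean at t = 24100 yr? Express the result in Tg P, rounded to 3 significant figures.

211000 Tg P

Residence time τ = M₀/F₀ = 18950 yr. The eventual steady state is M_∞ = M₀·(F₁/F₀) = 109500 × 13.23/5.779 = 250680 Tg P.
The anomaly ΔM(t) = M(t) − M_∞ decays as ΔM₀·e^(−t/τ) with ΔM₀ = 109500 − 250680 = −141200 Tg P.
At t = 24100 yr, e^(−t/τ) = e^(−1.272) = 0.2803, so ΔM = −39570 Tg P and M = 250680 − 39570 = 211110 Tg P.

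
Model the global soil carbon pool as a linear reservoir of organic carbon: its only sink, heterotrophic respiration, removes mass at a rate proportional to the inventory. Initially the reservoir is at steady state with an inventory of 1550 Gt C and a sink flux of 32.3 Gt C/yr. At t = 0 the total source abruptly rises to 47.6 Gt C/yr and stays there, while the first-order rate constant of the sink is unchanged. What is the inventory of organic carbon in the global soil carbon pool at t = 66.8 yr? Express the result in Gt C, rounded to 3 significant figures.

Residence time τ = M₀/F₀ = 47.99 yr. The eventual steady state is M_∞ = M₀·(F₁/F₀) = 1550 × 47.6/32.3 = 2284.2 Gt C.
The anomaly ΔM(t) = M(t) − M_∞ decays as ΔM₀·e^(−t/τ) with ΔM₀ = 1550 − 2284.2 = −734.2 Gt C.
At t = 66.8 yr, e^(−t/τ) = e^(−1.392) = 0.2486, so ΔM = −182.5 Gt C and M = 2284.2 − 182.5 = 2101.7 Gt C.

2100 Gt C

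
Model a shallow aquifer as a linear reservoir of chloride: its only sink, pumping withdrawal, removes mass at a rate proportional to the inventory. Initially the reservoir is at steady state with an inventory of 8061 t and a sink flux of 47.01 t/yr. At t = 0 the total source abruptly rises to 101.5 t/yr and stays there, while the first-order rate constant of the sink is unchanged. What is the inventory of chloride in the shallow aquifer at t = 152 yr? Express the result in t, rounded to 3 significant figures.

τ = M₀/F₀ = 8061/47.01 = 171.5 yr; rate constant k = 1/τ.
New steady state M_∞ = F₁/k = F₁·τ = 101.5 × 171.5 = 17405 t.
M(t) = M_∞ + (M₀ − M_∞)·e^(−t/τ); t/τ = 152/171.5 = 0.8864, so e^(−t/τ) = 0.4121.
M(t) = 17405 − 9344 × 0.4121 = 13554 t.

13600 t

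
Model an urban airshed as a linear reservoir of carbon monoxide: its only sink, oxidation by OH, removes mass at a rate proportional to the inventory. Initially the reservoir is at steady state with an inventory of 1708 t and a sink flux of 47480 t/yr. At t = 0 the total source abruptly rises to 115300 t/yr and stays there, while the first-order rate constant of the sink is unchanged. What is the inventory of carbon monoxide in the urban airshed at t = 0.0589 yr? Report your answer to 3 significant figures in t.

τ = M₀/F₀ = 1708/47480 = 0.03597 yr; rate constant k = 1/τ.
New steady state M_∞ = F₁/k = F₁·τ = 115300 × 0.03597 = 4147.7 t.
M(t) = M_∞ + (M₀ − M_∞)·e^(−t/τ); t/τ = 0.0589/0.03597 = 1.637, so e^(−t/τ) = 0.1945.
M(t) = 4147.7 − 2440 × 0.1945 = 3673.2 t.

3670 t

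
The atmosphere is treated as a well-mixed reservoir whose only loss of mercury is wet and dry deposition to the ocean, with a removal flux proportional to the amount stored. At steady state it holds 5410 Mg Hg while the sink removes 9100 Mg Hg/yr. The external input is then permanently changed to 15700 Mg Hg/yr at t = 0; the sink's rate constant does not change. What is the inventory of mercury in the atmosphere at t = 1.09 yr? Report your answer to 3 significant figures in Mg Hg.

The sink rate constant is k = F₀/M₀ = 9100/5410 = 1.682 yr⁻¹.
Solving dM/dt = F₁ − kM with M(0) = M₀ gives M(t) = F₁/k + (M₀ − F₁/k)·e^(−kt).
F₁/k = 15700/1.682 = 9333.7 Mg Hg; kt = 1.682 × 1.09 = 1.833, e^(−kt) = 0.1599.
M(1.09) = 9333.7 + (5410 − 9333.7) × 0.1599 = 9333.7 − 627.2 = 8706.5 Mg Hg.

8710 Mg Hg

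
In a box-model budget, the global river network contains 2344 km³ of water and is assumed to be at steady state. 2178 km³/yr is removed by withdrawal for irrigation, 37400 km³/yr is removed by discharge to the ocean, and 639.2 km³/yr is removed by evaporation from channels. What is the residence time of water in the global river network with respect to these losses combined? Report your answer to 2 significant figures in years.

Total removal = 2178 + 37400 + 639.2 = 40217 km³/yr.
τ = M / ΣF_out = 2344 / 40217 = 0.05828 yr.

0.058 yr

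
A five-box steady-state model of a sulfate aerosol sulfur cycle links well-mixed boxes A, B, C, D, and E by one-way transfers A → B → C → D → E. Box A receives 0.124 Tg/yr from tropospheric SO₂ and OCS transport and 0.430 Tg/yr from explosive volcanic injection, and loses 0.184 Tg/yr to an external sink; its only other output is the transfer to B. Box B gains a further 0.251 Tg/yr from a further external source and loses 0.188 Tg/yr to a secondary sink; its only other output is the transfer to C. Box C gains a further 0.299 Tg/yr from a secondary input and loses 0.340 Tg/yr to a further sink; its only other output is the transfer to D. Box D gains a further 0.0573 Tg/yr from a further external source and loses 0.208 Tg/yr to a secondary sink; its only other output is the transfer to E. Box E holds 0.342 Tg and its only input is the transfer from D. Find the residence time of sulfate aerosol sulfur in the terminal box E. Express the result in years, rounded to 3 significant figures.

Box A: F(A→B) = (0.124 + 0.430) − 0.184 = 0.37000 Tg/yr.
Box B: F(B→C) = (0.37000 + 0.251) − 0.188 = 0.43300 Tg/yr.
Box C: F(C→D) = (0.43300 + 0.299) − 0.340 = 0.39200 Tg/yr.
Box D: F(D→E) = (0.39200 + 0.0573) − 0.208 = 0.24130 Tg/yr.
Box E throughput = its input = 0.24130 Tg/yr; τ = 0.342 / 0.24130 = 1.417 yr.

1.42 yr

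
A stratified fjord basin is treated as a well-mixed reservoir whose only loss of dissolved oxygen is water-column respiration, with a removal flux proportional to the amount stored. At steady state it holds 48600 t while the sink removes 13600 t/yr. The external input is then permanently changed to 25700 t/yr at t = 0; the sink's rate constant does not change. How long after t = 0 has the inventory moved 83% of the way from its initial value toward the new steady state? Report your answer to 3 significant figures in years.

τ = M₀/F₀ = 48600/13600 = 3.574 yr.
The remaining gap fraction is e^(−t/τ); 83% covered ⇒ e^(−t/τ) = 0.170.
t = −τ ln(0.170) = 3.574 × 1.772 = 6.332 yr.

6.33 yr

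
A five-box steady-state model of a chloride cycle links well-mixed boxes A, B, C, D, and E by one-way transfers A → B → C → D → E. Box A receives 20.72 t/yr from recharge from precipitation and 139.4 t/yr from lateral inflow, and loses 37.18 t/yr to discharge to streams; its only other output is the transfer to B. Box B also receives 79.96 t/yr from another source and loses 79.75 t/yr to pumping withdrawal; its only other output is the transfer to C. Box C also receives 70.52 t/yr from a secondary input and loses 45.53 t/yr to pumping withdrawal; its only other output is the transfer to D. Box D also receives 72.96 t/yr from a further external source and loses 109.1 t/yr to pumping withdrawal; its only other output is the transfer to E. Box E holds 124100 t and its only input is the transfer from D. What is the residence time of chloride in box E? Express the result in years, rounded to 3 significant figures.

1110 yr

Box A: F(A→B) = (20.72 + 139.4) − 37.18 = 122.94 t/yr.
Box B: F(B→C) = (122.94 + 79.96) − 79.75 = 123.15 t/yr.
Box C: F(C→D) = (123.15 + 70.52) − 45.53 = 148.14 t/yr.
Box D: F(D→E) = (148.14 + 72.96) − 109.1 = 112.00 t/yr.
Box E throughput = its input = 112.00 t/yr; τ = 124100 / 112.00 = 1108 yr.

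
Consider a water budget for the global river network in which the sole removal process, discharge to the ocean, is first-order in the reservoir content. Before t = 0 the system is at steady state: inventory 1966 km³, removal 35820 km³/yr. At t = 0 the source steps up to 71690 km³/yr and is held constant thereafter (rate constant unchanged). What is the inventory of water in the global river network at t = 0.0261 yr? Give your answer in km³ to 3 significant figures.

2710 km³

The sink rate constant is k = F₀/M₀ = 35820/1966 = 18.22 yr⁻¹.
Solving dM/dt = F₁ − kM with M(0) = M₀ gives M(t) = F₁/k + (M₀ − F₁/k)·e^(−kt).
F₁/k = 71690/18.22 = 3934.7 km³; kt = 18.22 × 0.0261 = 0.4755, e^(−kt) = 0.6216.
M(0.0261) = 3934.7 + (1966 − 3934.7) × 0.6216 = 3934.7 − 1224 = 2711.1 km³.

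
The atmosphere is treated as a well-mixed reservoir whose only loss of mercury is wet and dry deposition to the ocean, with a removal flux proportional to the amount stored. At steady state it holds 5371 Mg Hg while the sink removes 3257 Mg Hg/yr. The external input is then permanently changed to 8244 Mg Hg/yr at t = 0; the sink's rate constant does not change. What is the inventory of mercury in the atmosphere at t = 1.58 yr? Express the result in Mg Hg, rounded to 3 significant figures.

Residence time τ = M₀/F₀ = 1.649 yr. The eventual steady state is M_∞ = M₀·(F₁/F₀) = 5371 × 8244/3257 = 13595 Mg Hg.
The anomaly ΔM(t) = M(t) − M_∞ decays as ΔM₀·e^(−t/τ) with ΔM₀ = 5371 − 13595 = −8224 Mg Hg.
At t = 1.58 yr, e^(−t/τ) = e^(−0.9581) = 0.3836, so ΔM = −3155 Mg Hg and M = 13595 − 3155 = 10440 Mg Hg.

10400 Mg Hg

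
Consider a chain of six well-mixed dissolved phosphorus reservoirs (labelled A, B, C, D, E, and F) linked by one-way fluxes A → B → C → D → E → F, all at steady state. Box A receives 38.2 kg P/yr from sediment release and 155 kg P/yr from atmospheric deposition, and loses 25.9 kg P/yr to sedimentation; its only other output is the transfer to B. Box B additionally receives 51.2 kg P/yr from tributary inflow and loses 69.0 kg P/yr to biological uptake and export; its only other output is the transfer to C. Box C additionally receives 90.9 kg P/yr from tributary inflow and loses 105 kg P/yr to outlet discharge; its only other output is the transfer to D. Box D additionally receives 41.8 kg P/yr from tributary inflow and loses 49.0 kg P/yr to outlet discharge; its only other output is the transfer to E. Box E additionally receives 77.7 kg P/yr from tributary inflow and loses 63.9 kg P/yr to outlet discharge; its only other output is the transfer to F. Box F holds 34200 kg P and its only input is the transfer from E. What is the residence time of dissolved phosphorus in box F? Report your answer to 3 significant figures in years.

241 yr

Box A: F(A→B) = (38.2 + 155) − 25.9 = 167.30 kg P/yr.
Box B: F(B→C) = (167.30 + 51.2) − 69.0 = 149.50 kg P/yr.
Box C: F(C→D) = (149.50 + 90.9) − 105 = 135.40 kg P/yr.
Box D: F(D→E) = (135.40 + 41.8) − 49.0 = 128.20 kg P/yr.
Box E: F(E→F) = (128.20 + 77.7) − 63.9 = 142.00 kg P/yr.
Box F throughput = its input = 142.00 kg P/yr; τ = 34200 / 142.00 = 240.8 yr.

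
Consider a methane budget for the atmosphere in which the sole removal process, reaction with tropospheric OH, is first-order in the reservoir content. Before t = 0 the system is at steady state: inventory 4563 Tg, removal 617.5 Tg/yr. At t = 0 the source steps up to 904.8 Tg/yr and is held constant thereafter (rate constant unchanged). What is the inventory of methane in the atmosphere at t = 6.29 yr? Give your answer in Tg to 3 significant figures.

5780 Tg

The sink rate constant is k = F₀/M₀ = 617.5/4563 = 0.1353 yr⁻¹.
Solving dM/dt = F₁ − kM with M(0) = M₀ gives M(t) = F₁/k + (M₀ − F₁/k)·e^(−kt).
F₁/k = 904.8/0.1353 = 6686.0 Tg; kt = 0.1353 × 6.29 = 0.8512, e^(−kt) = 0.4269.
M(6.29) = 6686.0 + (4563 − 6686.0) × 0.4269 = 6686.0 − 906.3 = 5779.7 Tg.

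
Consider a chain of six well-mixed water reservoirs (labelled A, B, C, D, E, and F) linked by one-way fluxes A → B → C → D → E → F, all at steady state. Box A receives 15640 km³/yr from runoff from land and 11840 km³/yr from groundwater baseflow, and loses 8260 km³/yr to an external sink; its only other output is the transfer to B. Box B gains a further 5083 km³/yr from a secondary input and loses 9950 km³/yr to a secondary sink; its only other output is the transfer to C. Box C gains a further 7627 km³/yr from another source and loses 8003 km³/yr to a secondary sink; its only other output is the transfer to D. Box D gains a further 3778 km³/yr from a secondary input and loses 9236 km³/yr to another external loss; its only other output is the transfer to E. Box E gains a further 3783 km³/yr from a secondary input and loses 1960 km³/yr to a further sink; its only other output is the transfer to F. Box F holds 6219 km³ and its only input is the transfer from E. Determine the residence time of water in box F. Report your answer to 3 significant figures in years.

Box A: F(A→B) = (15640 + 11840) − 8260 = 19220 km³/yr.
Box B: F(B→C) = (19220 + 5083) − 9950 = 14353 km³/yr.
Box C: F(C→D) = (14353 + 7627) − 8003 = 13977 km³/yr.
Box D: F(D→E) = (13977 + 3778) − 9236 = 8519.0 km³/yr.
Box E: F(E→F) = (8519.0 + 3783) − 1960 = 10342 km³/yr.
Box F throughput = its input = 10342 km³/yr; τ = 6219 / 10342 = 0.6013 yr.

0.601 yr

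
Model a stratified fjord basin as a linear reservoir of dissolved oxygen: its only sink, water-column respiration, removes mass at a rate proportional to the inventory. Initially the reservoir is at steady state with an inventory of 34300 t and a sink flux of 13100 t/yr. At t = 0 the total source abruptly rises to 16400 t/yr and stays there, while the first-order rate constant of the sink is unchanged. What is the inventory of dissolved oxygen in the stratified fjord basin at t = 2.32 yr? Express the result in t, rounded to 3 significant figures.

39400 t

Residence time τ = M₀/F₀ = 2.618 yr. The eventual steady state is M_∞ = M₀·(F₁/F₀) = 34300 × 16400/13100 = 42940 t.
The anomaly ΔM(t) = M(t) − M_∞ decays as ΔM₀·e^(−t/τ) with ΔM₀ = 34300 − 42940 = −8640 t.
At t = 2.32 yr, e^(−t/τ) = e^(−0.8861) = 0.4123, so ΔM = −3562 t and M = 42940 − 3562 = 39378 t.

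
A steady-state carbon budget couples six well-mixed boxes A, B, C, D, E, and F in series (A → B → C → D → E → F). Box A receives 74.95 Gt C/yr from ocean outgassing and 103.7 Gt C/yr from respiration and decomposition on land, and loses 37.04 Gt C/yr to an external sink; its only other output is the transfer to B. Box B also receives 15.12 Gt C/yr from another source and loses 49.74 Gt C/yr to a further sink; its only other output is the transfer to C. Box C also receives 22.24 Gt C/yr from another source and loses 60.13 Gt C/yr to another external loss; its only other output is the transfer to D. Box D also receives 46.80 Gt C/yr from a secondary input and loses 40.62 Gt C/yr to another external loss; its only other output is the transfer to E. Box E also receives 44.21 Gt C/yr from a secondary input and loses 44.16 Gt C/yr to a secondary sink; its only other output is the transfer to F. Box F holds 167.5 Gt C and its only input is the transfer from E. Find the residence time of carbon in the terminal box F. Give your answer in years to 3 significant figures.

Box A: F(A→B) = (74.95 + 103.7) − 37.04 = 141.61 Gt C/yr.
Box B: F(B→C) = (141.61 + 15.12) − 49.74 = 106.99 Gt C/yr.
Box C: F(C→D) = (106.99 + 22.24) − 60.13 = 69.100 Gt C/yr.
Box D: F(D→E) = (69.100 + 46.80) − 40.62 = 75.280 Gt C/yr.
Box E: F(E→F) = (75.280 + 44.21) − 44.16 = 75.330 Gt C/yr.
Box F throughput = its input = 75.330 Gt C/yr; τ = 167.5 / 75.330 = 2.224 yr.

2.22 yr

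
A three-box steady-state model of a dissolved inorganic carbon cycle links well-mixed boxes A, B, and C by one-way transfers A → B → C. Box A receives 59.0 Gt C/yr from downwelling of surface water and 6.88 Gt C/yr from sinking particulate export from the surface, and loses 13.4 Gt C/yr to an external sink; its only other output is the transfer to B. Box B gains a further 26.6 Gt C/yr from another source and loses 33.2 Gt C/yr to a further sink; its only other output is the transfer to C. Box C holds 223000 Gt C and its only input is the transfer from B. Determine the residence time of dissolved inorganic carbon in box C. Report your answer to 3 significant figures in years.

Box A: F(A→B) = (59.0 + 6.88) − 13.4 = 52.480 Gt C/yr.
Box B: F(B→C) = (52.480 + 26.6) − 33.2 = 45.880 Gt C/yr.
Box C throughput = its input = 45.880 Gt C/yr; τ = 223000 / 45.880 = 4861 yr.

4860 yr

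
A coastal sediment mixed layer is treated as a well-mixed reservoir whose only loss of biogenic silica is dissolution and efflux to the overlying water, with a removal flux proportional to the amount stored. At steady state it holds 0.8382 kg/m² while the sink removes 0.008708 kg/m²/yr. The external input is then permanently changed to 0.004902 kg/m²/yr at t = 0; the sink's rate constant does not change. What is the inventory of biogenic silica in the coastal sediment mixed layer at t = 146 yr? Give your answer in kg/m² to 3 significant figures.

The sink rate constant is k = F₀/M₀ = 0.008708/0.8382 = 0.01039 yr⁻¹.
Solving dM/dt = F₁ − kM with M(0) = M₀ gives M(t) = F₁/k + (M₀ − F₁/k)·e^(−kt).
F₁/k = 0.004902/0.01039 = 0.47185 kg/m²; kt = 0.01039 × 146 = 1.517, e^(−kt) = 0.2194.
M(146) = 0.47185 + (0.8382 − 0.47185) × 0.2194 = 0.47185 + 0.08038 = 0.55223 kg/m².

0.552 kg/m²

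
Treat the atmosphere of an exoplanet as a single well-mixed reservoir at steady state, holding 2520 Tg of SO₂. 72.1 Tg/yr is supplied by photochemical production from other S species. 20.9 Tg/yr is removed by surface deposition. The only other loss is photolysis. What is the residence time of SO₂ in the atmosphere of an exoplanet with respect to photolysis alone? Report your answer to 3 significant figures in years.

49.2 yr

At steady state ΣF_in = ΣF_out.
ΣF_in = 72.100 Tg/yr.
Photolysis flux = ΣF_in − (20.9) = 72.100 − 20.90 = 51.20 Tg/yr.
τ = M / F = 2520 / 51.20 = 49.22 yr.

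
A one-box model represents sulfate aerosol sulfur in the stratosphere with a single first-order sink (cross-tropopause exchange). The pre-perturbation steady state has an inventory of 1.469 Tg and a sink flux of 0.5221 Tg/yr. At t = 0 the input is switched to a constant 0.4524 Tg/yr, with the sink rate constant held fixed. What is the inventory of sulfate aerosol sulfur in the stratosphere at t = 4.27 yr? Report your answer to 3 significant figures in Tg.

τ = M₀/F₀ = 1.469/0.5221 = 2.814 yr; rate constant k = 1/τ.
New steady state M_∞ = F₁/k = F₁·τ = 0.4524 × 2.814 = 1.2729 Tg.
M(t) = M_∞ + (M₀ − M_∞)·e^(−t/τ); t/τ = 4.27/2.814 = 1.518, so e^(−t/τ) = 0.2192.
M(t) = 1.2729 + 0.1961 × 0.2192 = 1.3159 Tg.

1.32 Tg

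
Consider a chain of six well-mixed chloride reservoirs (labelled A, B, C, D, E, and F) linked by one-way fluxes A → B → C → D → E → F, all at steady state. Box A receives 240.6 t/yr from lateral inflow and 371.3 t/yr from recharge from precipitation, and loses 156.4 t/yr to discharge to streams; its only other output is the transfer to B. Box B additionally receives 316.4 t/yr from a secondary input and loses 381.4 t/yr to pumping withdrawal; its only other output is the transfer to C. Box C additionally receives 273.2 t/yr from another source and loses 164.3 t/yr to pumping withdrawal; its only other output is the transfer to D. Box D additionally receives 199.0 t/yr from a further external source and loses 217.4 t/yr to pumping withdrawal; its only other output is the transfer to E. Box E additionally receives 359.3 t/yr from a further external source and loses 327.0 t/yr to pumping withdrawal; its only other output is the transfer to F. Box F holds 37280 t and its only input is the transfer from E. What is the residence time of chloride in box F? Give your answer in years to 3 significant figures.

Box A: F(A→B) = (240.6 + 371.3) − 156.4 = 455.50 t/yr.
Box B: F(B→C) = (455.50 + 316.4) − 381.4 = 390.50 t/yr.
Box C: F(C→D) = (390.50 + 273.2) − 164.3 = 499.40 t/yr.
Box D: F(D→E) = (499.40 + 199.0) − 217.4 = 481.00 t/yr.
Box E: F(E→F) = (481.00 + 359.3) − 327.0 = 513.30 t/yr.
Box F throughput = its input = 513.30 t/yr; τ = 37280 / 513.30 = 72.63 yr.

72.6 yr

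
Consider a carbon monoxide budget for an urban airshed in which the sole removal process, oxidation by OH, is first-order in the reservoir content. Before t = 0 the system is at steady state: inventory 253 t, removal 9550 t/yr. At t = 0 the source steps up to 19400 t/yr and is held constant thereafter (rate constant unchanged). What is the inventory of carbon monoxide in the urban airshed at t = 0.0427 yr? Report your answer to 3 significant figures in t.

462 t

Residence time τ = M₀/F₀ = 0.02649 yr. The eventual steady state is M_∞ = M₀·(F₁/F₀) = 253 × 19400/9550 = 513.95 t.
The anomaly ΔM(t) = M(t) − M_∞ decays as ΔM₀·e^(−t/τ) with ΔM₀ = 253 − 513.95 = −260.9 t.
At t = 0.0427 yr, e^(−t/τ) = e^(−1.612) = 0.1995, so ΔM = −52.07 t and M = 513.95 − 52.07 = 461.88 t.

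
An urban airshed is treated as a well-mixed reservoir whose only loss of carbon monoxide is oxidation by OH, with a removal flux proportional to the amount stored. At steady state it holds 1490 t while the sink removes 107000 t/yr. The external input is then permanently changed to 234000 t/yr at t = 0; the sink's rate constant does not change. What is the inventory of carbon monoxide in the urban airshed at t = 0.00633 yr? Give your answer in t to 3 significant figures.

2140 t

Residence time τ = M₀/F₀ = 0.01393 yr. The eventual steady state is M_∞ = M₀·(F₁/F₀) = 1490 × 234000/107000 = 3258.5 t.
The anomaly ΔM(t) = M(t) − M_∞ decays as ΔM₀·e^(−t/τ) with ΔM₀ = 1490 − 3258.5 = −1769 t.
At t = 0.00633 yr, e^(−t/τ) = e^(−0.4546) = 0.6347, so ΔM = −1123 t and M = 3258.5 − 1123 = 2136.0 t.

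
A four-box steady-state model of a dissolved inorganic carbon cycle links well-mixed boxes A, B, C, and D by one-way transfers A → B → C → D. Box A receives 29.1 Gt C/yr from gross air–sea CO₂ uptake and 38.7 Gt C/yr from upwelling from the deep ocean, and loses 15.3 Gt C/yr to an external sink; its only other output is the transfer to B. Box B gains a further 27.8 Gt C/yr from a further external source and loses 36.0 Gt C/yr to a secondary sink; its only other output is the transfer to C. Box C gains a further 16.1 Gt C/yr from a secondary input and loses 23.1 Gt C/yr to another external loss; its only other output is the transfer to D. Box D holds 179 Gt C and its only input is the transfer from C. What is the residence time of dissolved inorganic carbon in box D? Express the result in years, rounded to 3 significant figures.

4.80 yr

Box A: F(A→B) = (29.1 + 38.7) − 15.3 = 52.500 Gt C/yr.
Box B: F(B→C) = (52.500 + 27.8) − 36.0 = 44.300 Gt C/yr.
Box C: F(C→D) = (44.300 + 16.1) − 23.1 = 37.300 Gt C/yr.
Box D throughput = its input = 37.300 Gt C/yr; τ = 179 / 37.300 = 4.799 yr.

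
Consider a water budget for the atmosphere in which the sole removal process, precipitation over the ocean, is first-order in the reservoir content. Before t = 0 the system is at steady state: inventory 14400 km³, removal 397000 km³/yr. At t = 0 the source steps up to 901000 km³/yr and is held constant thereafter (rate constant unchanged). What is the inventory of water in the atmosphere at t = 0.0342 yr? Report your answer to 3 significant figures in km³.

The sink rate constant is k = F₀/M₀ = 397000/14400 = 27.57 yr⁻¹.
Solving dM/dt = F₁ − kM with M(0) = M₀ gives M(t) = F₁/k + (M₀ − F₁/k)·e^(−kt).
F₁/k = 901000/27.57 = 32681 km³; kt = 27.57 × 0.0342 = 0.9429, e^(−kt) = 0.3895.
M(0.0342) = 32681 + (14400 − 32681) × 0.3895 = 32681 − 7121 = 25560 km³.

25600 km³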